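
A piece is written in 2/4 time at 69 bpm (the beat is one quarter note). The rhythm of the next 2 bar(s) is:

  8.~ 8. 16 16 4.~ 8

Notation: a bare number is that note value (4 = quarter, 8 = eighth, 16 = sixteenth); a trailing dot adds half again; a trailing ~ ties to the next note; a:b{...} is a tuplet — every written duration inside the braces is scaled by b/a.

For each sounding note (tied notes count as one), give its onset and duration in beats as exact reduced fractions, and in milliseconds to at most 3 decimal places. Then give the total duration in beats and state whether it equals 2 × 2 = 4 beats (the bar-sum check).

1) 0.0ms=0b +1304.348ms=3/2b
2) 1304.348ms=3/2b +217.391ms=1/4b
3) 1521.739ms=7/4b +217.391ms=1/4b
4) 1739.13ms=2b +1739.13ms=2b
Σ=4b of 4 (69bpm 2/4) — PASS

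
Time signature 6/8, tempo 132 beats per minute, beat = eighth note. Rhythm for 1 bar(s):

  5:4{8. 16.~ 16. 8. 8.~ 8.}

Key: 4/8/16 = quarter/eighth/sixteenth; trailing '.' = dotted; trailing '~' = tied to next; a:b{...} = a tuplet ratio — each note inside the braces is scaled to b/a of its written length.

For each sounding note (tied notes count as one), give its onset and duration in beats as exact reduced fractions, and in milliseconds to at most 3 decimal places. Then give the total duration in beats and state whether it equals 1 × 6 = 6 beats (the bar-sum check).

1) 0.0ms=0b +545.455ms=6/5b
2) 545.455ms=6/5b +545.455ms=6/5b
3) 1090.909ms=12/5b +545.455ms=6/5b
4) 1636.364ms=18/5b +1090.909ms=12/5b
Σ=6b of 6 (132bpm 6/8) — PASS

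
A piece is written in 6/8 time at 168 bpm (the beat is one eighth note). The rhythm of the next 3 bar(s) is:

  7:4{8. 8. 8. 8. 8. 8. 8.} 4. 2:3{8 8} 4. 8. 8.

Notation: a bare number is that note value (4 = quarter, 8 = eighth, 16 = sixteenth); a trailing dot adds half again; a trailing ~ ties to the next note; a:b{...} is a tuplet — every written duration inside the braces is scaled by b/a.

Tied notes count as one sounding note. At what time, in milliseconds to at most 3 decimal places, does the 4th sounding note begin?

note 4 onset = 18/7b = 918.367ms

1. 0.0ms @ 0 + 306.122ms (6/7)
2. 306.122ms @ 6/7 + 306.122ms (6/7)
3. 612.245ms @ 12/7 + 306.122ms (6/7)
4. 918.367ms @ 18/7 + 306.122ms (6/7)
5. 1224.49ms @ 24/7 + 306.122ms (6/7)
6. 1530.612ms @ 30/7 + 306.122ms (6/7)
7. 1836.735ms @ 36/7 + 306.122ms (6/7)
8. 2142.857ms @ 6 + 1071.429ms (3)
9. 3214.286ms @ 9 + 535.714ms (3/2)
10. 3750.0ms @ 21/2 + 535.714ms (3/2)
11. 4285.714ms @ 12 + 1071.429ms (3)
12. 5357.143ms @ 15 + 535.714ms (3/2)
13. 5892.857ms @ 33/2 + 535.714ms (3/2)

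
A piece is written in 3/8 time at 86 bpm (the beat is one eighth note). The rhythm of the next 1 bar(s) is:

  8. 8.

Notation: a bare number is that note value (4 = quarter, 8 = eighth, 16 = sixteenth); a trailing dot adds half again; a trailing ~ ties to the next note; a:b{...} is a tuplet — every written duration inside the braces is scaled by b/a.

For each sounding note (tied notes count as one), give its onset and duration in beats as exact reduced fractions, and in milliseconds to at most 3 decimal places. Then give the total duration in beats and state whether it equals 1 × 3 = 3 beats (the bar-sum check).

1) 0.0ms=0b +1046.512ms=3/2b
2) 1046.512ms=3/2b +1046.512ms=3/2b
Σ=3b of 3 (86bpm 3/8) — PASS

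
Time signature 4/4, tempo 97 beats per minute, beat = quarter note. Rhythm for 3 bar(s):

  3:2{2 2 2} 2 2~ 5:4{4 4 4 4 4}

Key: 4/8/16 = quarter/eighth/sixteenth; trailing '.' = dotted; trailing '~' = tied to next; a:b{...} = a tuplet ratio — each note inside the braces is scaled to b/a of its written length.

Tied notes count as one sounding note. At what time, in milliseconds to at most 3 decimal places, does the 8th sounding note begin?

note 8 onset = 52/5b = 6432.99ms

1. 0.0ms @ 0 + 824.742ms (4/3)
2. 824.742ms @ 4/3 + 824.742ms (4/3)
3. 1649.485ms @ 8/3 + 824.742ms (4/3)
4. 2474.227ms @ 4 + 1237.113ms (2)
5. 3711.34ms @ 6 + 1731.959ms (14/5)
6. 5443.299ms @ 44/5 + 494.845ms (4/5)
7. 5938.144ms @ 48/5 + 494.845ms (4/5)
8. 6432.99ms @ 52/5 + 494.845ms (4/5)
9. 6927.835ms @ 56/5 + 494.845ms (4/5)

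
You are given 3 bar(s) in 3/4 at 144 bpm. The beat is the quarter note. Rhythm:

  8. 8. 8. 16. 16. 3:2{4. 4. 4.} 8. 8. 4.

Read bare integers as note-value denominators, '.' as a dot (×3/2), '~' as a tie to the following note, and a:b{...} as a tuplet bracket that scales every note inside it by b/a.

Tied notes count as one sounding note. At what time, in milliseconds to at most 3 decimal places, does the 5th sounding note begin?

1. 0.0ms @ 0 + 312.5ms (3/4)
2. 312.5ms @ 3/4 + 312.5ms (3/4)
3. 625.0ms @ 3/2 + 312.5ms (3/4)
4. 937.5ms @ 9/4 + 156.25ms (3/8)
5. 1093.75ms @ 21/8 + 156.25ms (3/8)
6. 1250.0ms @ 3 + 416.667ms (1)
7. 1666.667ms @ 4 + 416.667ms (1)
8. 2083.333ms @ 5 + 416.667ms (1)
9. 2500.0ms @ 6 + 312.5ms (3/4)
10. 2812.5ms @ 27/4 + 312.5ms (3/4)
11. 3125.0ms @ 15/2 + 625.0ms (3/2)

note 5 onset = 21/8b = 1093.75ms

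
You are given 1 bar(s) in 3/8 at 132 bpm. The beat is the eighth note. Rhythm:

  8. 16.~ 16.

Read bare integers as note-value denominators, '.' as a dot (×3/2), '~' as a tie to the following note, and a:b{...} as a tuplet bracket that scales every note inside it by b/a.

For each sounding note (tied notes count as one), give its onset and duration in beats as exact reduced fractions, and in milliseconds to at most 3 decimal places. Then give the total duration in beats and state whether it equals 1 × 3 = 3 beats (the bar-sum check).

1) 0.0ms=0b +681.818ms=3/2b
2) 681.818ms=3/2b +681.818ms=3/2b
Σ=3b of 3 (132bpm 3/8) — PASS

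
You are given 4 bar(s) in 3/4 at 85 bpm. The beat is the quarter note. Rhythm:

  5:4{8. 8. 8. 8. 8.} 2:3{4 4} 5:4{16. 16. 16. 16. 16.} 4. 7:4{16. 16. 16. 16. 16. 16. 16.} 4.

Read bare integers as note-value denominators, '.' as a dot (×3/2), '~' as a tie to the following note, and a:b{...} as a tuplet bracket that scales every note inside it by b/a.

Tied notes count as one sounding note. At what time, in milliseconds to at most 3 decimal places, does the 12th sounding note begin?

1. 0.0ms @ 0 + 423.529ms (3/5)
2. 423.529ms @ 3/5 + 423.529ms (3/5)
3. 847.059ms @ 6/5 + 423.529ms (3/5)
4. 1270.588ms @ 9/5 + 423.529ms (3/5)
5. 1694.118ms @ 12/5 + 423.529ms (3/5)
6. 2117.647ms @ 3 + 1058.824ms (3/2)
7. 3176.471ms @ 9/2 + 1058.824ms (3/2)
8. 4235.294ms @ 6 + 211.765ms (3/10)
9. 4447.059ms @ 63/10 + 211.765ms (3/10)
10. 4658.824ms @ 33/5 + 211.765ms (3/10)
11. 4870.588ms @ 69/10 + 211.765ms (3/10)
12. 5082.353ms @ 36/5 + 211.765ms (3/10)
13. 5294.118ms @ 15/2 + 1058.824ms (3/2)
14. 6352.941ms @ 9 + 151.261ms (3/14)
15. 6504.202ms @ 129/14 + 151.261ms (3/14)
16. 6655.462ms @ 66/7 + 151.261ms (3/14)
17. 6806.723ms @ 135/14 + 151.261ms (3/14)
18. 6957.983ms @ 69/7 + 151.261ms (3/14)
19. 7109.244ms @ 141/14 + 151.261ms (3/14)
20. 7260.504ms @ 72/7 + 151.261ms (3/14)
21. 7411.765ms @ 21/2 + 1058.824ms (3/2)

note 12 onset = 36/5b = 5082.353ms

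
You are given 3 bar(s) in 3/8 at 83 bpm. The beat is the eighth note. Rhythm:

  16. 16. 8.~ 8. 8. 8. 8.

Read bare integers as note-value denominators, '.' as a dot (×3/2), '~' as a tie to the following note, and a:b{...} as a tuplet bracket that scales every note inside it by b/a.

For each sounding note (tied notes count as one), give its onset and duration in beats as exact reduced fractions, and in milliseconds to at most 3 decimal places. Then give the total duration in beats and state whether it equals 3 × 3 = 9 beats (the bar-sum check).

1) 0.0ms=0b +542.169ms=3/4b
2) 542.169ms=3/4b +542.169ms=3/4b
3) 1084.337ms=3/2b +2168.675ms=3b
4) 3253.012ms=9/2b +1084.337ms=3/2b
5) 4337.349ms=6b +1084.337ms=3/2b
6) 5421.687ms=15/2b +1084.337ms=3/2b
Σ=9b of 9 (83bpm 3/8) — PASS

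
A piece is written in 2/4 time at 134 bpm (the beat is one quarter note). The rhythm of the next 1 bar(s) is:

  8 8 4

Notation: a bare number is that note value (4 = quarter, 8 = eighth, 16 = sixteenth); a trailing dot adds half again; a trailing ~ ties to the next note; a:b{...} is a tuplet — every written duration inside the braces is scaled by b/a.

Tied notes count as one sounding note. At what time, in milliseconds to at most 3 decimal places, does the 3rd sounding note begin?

note 3 onset = 1b = 447.761ms

1. 0.0ms @ 0 + 223.881ms (1/2)
2. 223.881ms @ 1/2 + 223.881ms (1/2)
3. 447.761ms @ 1 + 447.761ms (1)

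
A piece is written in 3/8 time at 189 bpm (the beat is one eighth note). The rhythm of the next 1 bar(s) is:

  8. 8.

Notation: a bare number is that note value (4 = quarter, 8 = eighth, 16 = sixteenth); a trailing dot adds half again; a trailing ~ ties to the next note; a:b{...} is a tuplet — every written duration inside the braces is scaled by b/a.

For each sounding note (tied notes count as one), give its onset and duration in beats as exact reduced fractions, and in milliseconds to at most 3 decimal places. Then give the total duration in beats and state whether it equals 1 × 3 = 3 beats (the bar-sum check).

1) 0.0ms=0b +476.19ms=3/2b
2) 476.19ms=3/2b +476.19ms=3/2b
Σ=3b of 3 (189bpm 3/8) — PASS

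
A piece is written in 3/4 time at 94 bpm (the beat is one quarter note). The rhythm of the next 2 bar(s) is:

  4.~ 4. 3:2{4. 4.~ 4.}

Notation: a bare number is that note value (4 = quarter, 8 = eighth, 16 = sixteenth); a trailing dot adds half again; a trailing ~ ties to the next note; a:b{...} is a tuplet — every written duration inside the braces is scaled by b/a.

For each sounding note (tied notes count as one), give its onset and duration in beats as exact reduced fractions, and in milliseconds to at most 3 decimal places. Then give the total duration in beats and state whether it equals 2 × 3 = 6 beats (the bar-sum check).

1) 0.0ms=0b +1914.894ms=3b
2) 1914.894ms=3b +638.298ms=1b
3) 2553.191ms=4b +1276.596ms=2b
Σ=6b of 6 (94bpm 3/4) — PASS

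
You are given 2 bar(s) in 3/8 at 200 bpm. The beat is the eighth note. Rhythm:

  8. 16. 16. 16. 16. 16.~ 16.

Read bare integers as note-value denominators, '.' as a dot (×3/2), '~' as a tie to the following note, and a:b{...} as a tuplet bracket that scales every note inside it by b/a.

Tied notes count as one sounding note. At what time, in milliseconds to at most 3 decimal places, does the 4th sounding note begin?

note 4 onset = 3b = 900.0ms

1. 0.0ms @ 0 + 450.0ms (3/2)
2. 450.0ms @ 3/2 + 225.0ms (3/4)
3. 675.0ms @ 9/4 + 225.0ms (3/4)
4. 900.0ms @ 3 + 225.0ms (3/4)
5. 1125.0ms @ 15/4 + 225.0ms (3/4)
6. 1350.0ms @ 9/2 + 450.0ms (3/2)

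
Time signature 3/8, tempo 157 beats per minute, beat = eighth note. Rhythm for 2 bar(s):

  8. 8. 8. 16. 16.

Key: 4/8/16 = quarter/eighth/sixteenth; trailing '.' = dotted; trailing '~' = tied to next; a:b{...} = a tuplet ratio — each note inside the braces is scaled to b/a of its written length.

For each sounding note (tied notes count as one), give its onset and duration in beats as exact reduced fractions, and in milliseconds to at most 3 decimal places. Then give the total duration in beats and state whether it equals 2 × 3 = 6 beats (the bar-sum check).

1) 0.0ms=0b +573.248ms=3/2b
2) 573.248ms=3/2b +573.248ms=3/2b
3) 1146.497ms=3b +573.248ms=3/2b
4) 1719.745ms=9/2b +286.624ms=3/4b
5) 2006.369ms=21/4b +286.624ms=3/4b
Σ=6b of 6 (157bpm 3/8) — PASS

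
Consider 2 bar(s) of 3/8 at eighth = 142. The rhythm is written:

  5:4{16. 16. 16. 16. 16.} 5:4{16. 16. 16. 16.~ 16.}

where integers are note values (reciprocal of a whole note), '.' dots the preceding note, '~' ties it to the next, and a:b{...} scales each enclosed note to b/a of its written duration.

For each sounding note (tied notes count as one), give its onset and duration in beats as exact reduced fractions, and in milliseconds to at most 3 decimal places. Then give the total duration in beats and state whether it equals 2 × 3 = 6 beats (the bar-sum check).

1) 0.0ms=0b +253.521ms=3/5b
2) 253.521ms=3/5b +253.521ms=3/5b
3) 507.042ms=6/5b +253.521ms=3/5b
4) 760.563ms=9/5b +253.521ms=3/5b
5) 1014.085ms=12/5b +253.521ms=3/5b
6) 1267.606ms=3b +253.521ms=3/5b
7) 1521.127ms=18/5b +253.521ms=3/5b
8) 1774.648ms=21/5b +253.521ms=3/5b
9) 2028.169ms=24/5b +507.042ms=6/5b
Σ=6b of 6 (142bpm 3/8) — PASS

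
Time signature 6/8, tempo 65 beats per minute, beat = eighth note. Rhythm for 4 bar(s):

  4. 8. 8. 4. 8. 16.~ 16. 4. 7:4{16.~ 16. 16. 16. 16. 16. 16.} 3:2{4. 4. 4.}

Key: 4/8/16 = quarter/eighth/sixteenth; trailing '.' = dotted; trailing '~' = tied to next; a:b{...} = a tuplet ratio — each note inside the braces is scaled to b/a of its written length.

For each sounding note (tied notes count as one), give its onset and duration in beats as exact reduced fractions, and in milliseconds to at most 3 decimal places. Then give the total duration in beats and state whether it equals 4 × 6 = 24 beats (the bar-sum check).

1) 0.0ms=0b +2769.231ms=3b
2) 2769.231ms=3b +1384.615ms=3/2b
3) 4153.846ms=9/2b +1384.615ms=3/2b
4) 5538.462ms=6b +2769.231ms=3b
5) 8307.692ms=9b +1384.615ms=3/2b
6) 9692.308ms=21/2b +1384.615ms=3/2b
7) 11076.923ms=12b +2769.231ms=3b
8) 13846.154ms=15b +791.209ms=6/7b
9) 14637.363ms=111/7b +395.604ms=3/7b
10) 15032.967ms=114/7b +395.604ms=3/7b
11) 15428.571ms=117/7b +395.604ms=3/7b
12) 15824.176ms=120/7b +395.604ms=3/7b
13) 16219.78ms=123/7b +395.604ms=3/7b
14) 16615.385ms=18b +1846.154ms=2b
15) 18461.538ms=20b +1846.154ms=2b
16) 20307.692ms=22b +1846.154ms=2b
Σ=24b of 24 (65bpm 6/8) — PASS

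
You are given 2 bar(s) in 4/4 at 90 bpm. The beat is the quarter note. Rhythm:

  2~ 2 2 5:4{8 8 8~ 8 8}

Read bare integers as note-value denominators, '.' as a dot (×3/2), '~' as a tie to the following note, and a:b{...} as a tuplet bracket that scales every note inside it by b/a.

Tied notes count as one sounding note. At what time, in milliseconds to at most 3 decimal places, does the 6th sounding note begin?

1. 0.0ms @ 0 + 2666.667ms (4)
2. 2666.667ms @ 4 + 1333.333ms (2)
3. 4000.0ms @ 6 + 266.667ms (2/5)
4. 4266.667ms @ 32/5 + 266.667ms (2/5)
5. 4533.333ms @ 34/5 + 533.333ms (4/5)
6. 5066.667ms @ 38/5 + 266.667ms (2/5)

note 6 onset = 38/5b = 5066.667ms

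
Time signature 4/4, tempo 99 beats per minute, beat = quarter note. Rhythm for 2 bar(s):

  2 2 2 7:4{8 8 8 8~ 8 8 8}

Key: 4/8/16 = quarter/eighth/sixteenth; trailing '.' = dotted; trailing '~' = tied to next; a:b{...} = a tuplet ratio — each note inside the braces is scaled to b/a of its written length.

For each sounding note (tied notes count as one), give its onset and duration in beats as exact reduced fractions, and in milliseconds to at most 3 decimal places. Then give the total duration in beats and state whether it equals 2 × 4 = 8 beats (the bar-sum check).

1) 0.0ms=0b +1212.121ms=2b
2) 1212.121ms=2b +1212.121ms=2b
3) 2424.242ms=4b +1212.121ms=2b
4) 3636.364ms=6b +173.16ms=2/7b
5) 3809.524ms=44/7b +173.16ms=2/7b
6) 3982.684ms=46/7b +173.16ms=2/7b
7) 4155.844ms=48/7b +346.32ms=4/7b
8) 4502.165ms=52/7b +173.16ms=2/7b
9) 4675.325ms=54/7b +173.16ms=2/7b
Σ=8b of 8 (99bpm 4/4) — PASS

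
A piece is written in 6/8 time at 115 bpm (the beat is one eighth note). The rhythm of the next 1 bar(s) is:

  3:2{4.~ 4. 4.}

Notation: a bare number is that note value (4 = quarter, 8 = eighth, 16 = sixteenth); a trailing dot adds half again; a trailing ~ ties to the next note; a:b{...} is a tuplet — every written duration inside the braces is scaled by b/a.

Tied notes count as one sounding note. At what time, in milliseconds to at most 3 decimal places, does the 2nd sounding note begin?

1. 0.0ms @ 0 + 2086.957ms (4)
2. 2086.957ms @ 4 + 1043.478ms (2)

note 2 onset = 4b = 2086.957ms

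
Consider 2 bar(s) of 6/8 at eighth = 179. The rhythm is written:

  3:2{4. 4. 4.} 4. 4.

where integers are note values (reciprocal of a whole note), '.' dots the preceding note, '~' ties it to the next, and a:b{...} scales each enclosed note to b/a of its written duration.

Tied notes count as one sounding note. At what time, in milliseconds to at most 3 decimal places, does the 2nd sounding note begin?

1. 0.0ms @ 0 + 670.391ms (2)
2. 670.391ms @ 2 + 670.391ms (2)
3. 1340.782ms @ 4 + 670.391ms (2)
4. 2011.173ms @ 6 + 1005.587ms (3)
5. 3016.76ms @ 9 + 1005.587ms (3)

note 2 onset = 2b = 670.391ms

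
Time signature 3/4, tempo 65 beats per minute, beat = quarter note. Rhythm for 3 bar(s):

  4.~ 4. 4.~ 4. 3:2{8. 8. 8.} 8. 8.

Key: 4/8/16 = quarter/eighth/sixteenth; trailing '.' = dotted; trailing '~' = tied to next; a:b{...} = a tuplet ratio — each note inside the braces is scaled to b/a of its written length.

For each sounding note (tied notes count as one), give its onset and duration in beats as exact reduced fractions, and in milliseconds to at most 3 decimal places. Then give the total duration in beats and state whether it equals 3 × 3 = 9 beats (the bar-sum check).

1) 0.0ms=0b +2769.231ms=3b
2) 2769.231ms=3b +2769.231ms=3b
3) 5538.462ms=6b +461.538ms=1/2b
4) 6000.0ms=13/2b +461.538ms=1/2b
5) 6461.538ms=7b +461.538ms=1/2b
6) 6923.077ms=15/2b +692.308ms=3/4b
7) 7615.385ms=33/4b +692.308ms=3/4b
Σ=9b of 9 (65bpm 3/4) — PASS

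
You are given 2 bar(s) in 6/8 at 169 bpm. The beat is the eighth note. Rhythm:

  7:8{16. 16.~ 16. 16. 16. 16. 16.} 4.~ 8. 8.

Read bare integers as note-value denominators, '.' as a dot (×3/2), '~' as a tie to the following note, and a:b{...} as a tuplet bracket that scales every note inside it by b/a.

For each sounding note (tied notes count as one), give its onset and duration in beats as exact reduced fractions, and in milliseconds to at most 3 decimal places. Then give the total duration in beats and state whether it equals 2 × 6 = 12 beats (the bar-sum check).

1) 0.0ms=0b +304.311ms=6/7b
2) 304.311ms=6/7b +608.622ms=12/7b
3) 912.933ms=18/7b +304.311ms=6/7b
4) 1217.244ms=24/7b +304.311ms=6/7b
5) 1521.555ms=30/7b +304.311ms=6/7b
6) 1825.866ms=36/7b +304.311ms=6/7b
7) 2130.178ms=6b +1597.633ms=9/2b
8) 3727.811ms=21/2b +532.544ms=3/2b
Σ=12b of 12 (169bpm 6/8) — PASS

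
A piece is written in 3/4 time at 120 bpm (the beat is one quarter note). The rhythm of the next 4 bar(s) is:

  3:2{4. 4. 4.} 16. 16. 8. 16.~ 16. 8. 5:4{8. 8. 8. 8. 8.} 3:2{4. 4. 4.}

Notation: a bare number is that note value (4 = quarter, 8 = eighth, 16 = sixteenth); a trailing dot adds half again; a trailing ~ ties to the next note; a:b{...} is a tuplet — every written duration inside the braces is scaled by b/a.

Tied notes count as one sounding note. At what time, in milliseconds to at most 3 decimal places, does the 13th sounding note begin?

1. 0.0ms @ 0 + 500.0ms (1)
2. 500.0ms @ 1 + 500.0ms (1)
3. 1000.0ms @ 2 + 500.0ms (1)
4. 1500.0ms @ 3 + 187.5ms (3/8)
5. 1687.5ms @ 27/8 + 187.5ms (3/8)
6. 1875.0ms @ 15/4 + 375.0ms (3/4)
7. 2250.0ms @ 9/2 + 375.0ms (3/4)
8. 2625.0ms @ 21/4 + 375.0ms (3/4)
9. 3000.0ms @ 6 + 300.0ms (3/5)
10. 3300.0ms @ 33/5 + 300.0ms (3/5)
11. 3600.0ms @ 36/5 + 300.0ms (3/5)
12. 3900.0ms @ 39/5 + 300.0ms (3/5)
13. 4200.0ms @ 42/5 + 300.0ms (3/5)
14. 4500.0ms @ 9 + 500.0ms (1)
15. 5000.0ms @ 10 + 500.0ms (1)
16. 5500.0ms @ 11 + 500.0ms (1)

note 13 onset = 42/5b = 4200.0ms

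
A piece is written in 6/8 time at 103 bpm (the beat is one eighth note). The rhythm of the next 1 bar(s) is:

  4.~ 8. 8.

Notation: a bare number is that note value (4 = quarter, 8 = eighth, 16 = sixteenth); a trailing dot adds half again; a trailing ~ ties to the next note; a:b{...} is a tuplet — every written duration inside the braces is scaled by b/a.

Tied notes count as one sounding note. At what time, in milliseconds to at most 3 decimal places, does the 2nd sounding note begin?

note 2 onset = 9/2b = 2621.359ms

1. 0.0ms @ 0 + 2621.359ms (9/2)
2. 2621.359ms @ 9/2 + 873.786ms (3/2)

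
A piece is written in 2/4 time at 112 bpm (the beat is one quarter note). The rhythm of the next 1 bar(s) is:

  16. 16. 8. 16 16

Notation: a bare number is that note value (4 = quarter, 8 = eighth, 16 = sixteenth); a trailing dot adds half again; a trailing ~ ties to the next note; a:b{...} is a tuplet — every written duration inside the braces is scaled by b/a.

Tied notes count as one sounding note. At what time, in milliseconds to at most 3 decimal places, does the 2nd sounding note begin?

note 2 onset = 3/8b = 200.893ms

1. 0.0ms @ 0 + 200.893ms (3/8)
2. 200.893ms @ 3/8 + 200.893ms (3/8)
3. 401.786ms @ 3/4 + 401.786ms (3/4)
4. 803.571ms @ 3/2 + 133.929ms (1/4)
5. 937.5ms @ 7/4 + 133.929ms (1/4)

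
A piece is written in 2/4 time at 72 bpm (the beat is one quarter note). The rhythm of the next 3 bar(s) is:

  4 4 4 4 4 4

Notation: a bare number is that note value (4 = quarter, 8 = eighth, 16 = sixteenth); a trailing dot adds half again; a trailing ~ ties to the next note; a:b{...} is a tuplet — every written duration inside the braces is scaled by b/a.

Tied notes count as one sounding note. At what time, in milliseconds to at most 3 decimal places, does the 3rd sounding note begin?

note 3 onset = 2b = 1666.667ms

1. 0.0ms @ 0 + 833.333ms (1)
2. 833.333ms @ 1 + 833.333ms (1)
3. 1666.667ms @ 2 + 833.333ms (1)
4. 2500.0ms @ 3 + 833.333ms (1)
5. 3333.333ms @ 4 + 833.333ms (1)
6. 4166.667ms @ 5 + 833.333ms (1)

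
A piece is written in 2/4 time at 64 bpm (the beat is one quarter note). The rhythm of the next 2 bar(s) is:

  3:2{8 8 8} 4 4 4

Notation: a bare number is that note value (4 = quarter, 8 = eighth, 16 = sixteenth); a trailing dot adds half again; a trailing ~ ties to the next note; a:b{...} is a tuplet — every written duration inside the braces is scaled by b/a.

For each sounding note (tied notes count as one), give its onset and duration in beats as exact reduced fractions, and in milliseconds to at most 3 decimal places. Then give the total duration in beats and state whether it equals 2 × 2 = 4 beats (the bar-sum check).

1) 0.0ms=0b +312.5ms=1/3b
2) 312.5ms=1/3b +312.5ms=1/3b
3) 625.0ms=2/3b +312.5ms=1/3b
4) 937.5ms=1b +937.5ms=1b
5) 1875.0ms=2b +937.5ms=1b
6) 2812.5ms=3b +937.5ms=1b
Σ=4b of 4 (64bpm 2/4) — PASS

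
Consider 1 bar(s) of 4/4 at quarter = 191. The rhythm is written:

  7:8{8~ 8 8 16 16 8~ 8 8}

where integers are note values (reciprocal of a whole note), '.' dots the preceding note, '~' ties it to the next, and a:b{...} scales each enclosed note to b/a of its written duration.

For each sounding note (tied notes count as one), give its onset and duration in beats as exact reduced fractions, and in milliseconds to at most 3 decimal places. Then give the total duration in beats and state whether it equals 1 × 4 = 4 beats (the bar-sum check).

1) 0.0ms=0b +359.013ms=8/7b
2) 359.013ms=8/7b +179.506ms=4/7b
3) 538.519ms=12/7b +89.753ms=2/7b
4) 628.272ms=2b +89.753ms=2/7b
5) 718.025ms=16/7b +359.013ms=8/7b
6) 1077.038ms=24/7b +179.506ms=4/7b
Σ=4b of 4 (191bpm 4/4) — PASS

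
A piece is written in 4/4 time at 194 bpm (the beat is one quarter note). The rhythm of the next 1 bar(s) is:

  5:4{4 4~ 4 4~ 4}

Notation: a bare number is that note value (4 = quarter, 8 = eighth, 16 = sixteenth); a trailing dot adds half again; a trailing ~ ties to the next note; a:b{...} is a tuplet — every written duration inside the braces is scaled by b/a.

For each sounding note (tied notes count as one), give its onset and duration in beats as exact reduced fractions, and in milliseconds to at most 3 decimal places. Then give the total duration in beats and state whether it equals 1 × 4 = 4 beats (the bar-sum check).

1) 0.0ms=0b +247.423ms=4/5b
2) 247.423ms=4/5b +494.845ms=8/5b
3) 742.268ms=12/5b +494.845ms=8/5b
Σ=4b of 4 (194bpm 4/4) — PASS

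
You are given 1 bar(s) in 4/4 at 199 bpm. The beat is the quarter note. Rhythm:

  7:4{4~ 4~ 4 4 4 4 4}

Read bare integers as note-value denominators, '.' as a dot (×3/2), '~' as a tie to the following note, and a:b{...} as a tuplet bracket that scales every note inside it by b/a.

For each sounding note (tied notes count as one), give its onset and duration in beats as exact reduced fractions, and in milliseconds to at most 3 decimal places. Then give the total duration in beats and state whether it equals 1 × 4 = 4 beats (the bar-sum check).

1) 0.0ms=0b +516.87ms=12/7b
2) 516.87ms=12/7b +172.29ms=4/7b
3) 689.16ms=16/7b +172.29ms=4/7b
4) 861.45ms=20/7b +172.29ms=4/7b
5) 1033.74ms=24/7b +172.29ms=4/7b
Σ=4b of 4 (199bpm 4/4) — PASS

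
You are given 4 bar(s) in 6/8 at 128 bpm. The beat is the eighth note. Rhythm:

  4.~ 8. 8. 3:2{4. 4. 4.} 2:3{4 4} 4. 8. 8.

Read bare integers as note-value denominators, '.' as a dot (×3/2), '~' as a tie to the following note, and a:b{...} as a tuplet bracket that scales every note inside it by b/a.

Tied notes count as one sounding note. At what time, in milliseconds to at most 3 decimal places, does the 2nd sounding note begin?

1. 0.0ms @ 0 + 2109.375ms (9/2)
2. 2109.375ms @ 9/2 + 703.125ms (3/2)
3. 2812.5ms @ 6 + 937.5ms (2)
4. 3750.0ms @ 8 + 937.5ms (2)
5. 4687.5ms @ 10 + 937.5ms (2)
6. 5625.0ms @ 12 + 1406.25ms (3)
7. 7031.25ms @ 15 + 1406.25ms (3)
8. 8437.5ms @ 18 + 1406.25ms (3)
9. 9843.75ms @ 21 + 703.125ms (3/2)
10. 10546.875ms @ 45/2 + 703.125ms (3/2)

note 2 onset = 9/2b = 2109.375ms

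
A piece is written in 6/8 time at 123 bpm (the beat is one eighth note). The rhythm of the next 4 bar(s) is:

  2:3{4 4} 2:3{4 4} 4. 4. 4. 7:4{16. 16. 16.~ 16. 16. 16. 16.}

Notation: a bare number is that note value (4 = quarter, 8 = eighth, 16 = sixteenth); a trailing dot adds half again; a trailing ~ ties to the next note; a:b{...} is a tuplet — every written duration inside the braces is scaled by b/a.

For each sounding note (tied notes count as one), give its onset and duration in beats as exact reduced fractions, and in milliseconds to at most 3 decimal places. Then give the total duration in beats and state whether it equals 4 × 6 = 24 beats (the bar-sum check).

1) 0.0ms=0b +1463.415ms=3b
2) 1463.415ms=3b +1463.415ms=3b
3) 2926.829ms=6b +1463.415ms=3b
4) 4390.244ms=9b +1463.415ms=3b
5) 5853.659ms=12b +1463.415ms=3b
6) 7317.073ms=15b +1463.415ms=3b
7) 8780.488ms=18b +1463.415ms=3b
8) 10243.902ms=21b +209.059ms=3/7b
9) 10452.962ms=150/7b +209.059ms=3/7b
10) 10662.021ms=153/7b +418.118ms=6/7b
11) 11080.139ms=159/7b +209.059ms=3/7b
12) 11289.199ms=162/7b +209.059ms=3/7b
13) 11498.258ms=165/7b +209.059ms=3/7b
Σ=24b of 24 (123bpm 6/8) — PASS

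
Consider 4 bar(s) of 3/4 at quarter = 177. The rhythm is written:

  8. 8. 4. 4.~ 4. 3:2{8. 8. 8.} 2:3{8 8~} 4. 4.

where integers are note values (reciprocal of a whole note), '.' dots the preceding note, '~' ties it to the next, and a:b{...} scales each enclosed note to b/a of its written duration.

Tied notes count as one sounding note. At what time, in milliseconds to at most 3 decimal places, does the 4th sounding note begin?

note 4 onset = 3b = 1016.949ms

1. 0.0ms @ 0 + 254.237ms (3/4)
2. 254.237ms @ 3/4 + 254.237ms (3/4)
3. 508.475ms @ 3/2 + 508.475ms (3/2)
4. 1016.949ms @ 3 + 1016.949ms (3)
5. 2033.898ms @ 6 + 169.492ms (1/2)
6. 2203.39ms @ 13/2 + 169.492ms (1/2)
7. 2372.881ms @ 7 + 169.492ms (1/2)
8. 2542.373ms @ 15/2 + 254.237ms (3/4)
9. 2796.61ms @ 33/4 + 762.712ms (9/4)
10. 3559.322ms @ 21/2 + 508.475ms (3/2)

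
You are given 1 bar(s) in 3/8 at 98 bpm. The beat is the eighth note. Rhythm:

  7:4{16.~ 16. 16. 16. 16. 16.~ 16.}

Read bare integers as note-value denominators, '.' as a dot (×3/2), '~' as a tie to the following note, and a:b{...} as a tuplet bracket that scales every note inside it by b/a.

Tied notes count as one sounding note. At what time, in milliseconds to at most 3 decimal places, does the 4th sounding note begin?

note 4 onset = 12/7b = 1049.563ms

1. 0.0ms @ 0 + 524.781ms (6/7)
2. 524.781ms @ 6/7 + 262.391ms (3/7)
3. 787.172ms @ 9/7 + 262.391ms (3/7)
4. 1049.563ms @ 12/7 + 262.391ms (3/7)
5. 1311.953ms @ 15/7 + 524.781ms (6/7)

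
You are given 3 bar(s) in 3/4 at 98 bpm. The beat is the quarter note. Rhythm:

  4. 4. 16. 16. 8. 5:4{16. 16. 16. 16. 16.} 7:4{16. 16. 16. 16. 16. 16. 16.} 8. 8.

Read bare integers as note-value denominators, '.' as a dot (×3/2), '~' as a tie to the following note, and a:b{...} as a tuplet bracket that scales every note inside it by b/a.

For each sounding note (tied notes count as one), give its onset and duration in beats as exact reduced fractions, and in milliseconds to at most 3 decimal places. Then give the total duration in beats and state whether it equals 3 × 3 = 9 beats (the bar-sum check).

1) 0.0ms=0b +918.367ms=3/2b
2) 918.367ms=3/2b +918.367ms=3/2b
3) 1836.735ms=3b +229.592ms=3/8b
4) 2066.327ms=27/8b +229.592ms=3/8b
5) 2295.918ms=15/4b +459.184ms=3/4b
6) 2755.102ms=9/2b +183.673ms=3/10b
7) 2938.776ms=24/5b +183.673ms=3/10b
8) 3122.449ms=51/10b +183.673ms=3/10b
9) 3306.122ms=27/5b +183.673ms=3/10b
10) 3489.796ms=57/10b +183.673ms=3/10b
11) 3673.469ms=6b +131.195ms=3/14b
12) 3804.665ms=87/14b +131.195ms=3/14b
13) 3935.86ms=45/7b +131.195ms=3/14b
14) 4067.055ms=93/14b +131.195ms=3/14b
15) 4198.251ms=48/7b +131.195ms=3/14b
16) 4329.446ms=99/14b +131.195ms=3/14b
17) 4460.641ms=51/7b +131.195ms=3/14b
18) 4591.837ms=15/2b +459.184ms=3/4b
19) 5051.02ms=33/4b +459.184ms=3/4b
Σ=9b of 9 (98bpm 3/4) — PASS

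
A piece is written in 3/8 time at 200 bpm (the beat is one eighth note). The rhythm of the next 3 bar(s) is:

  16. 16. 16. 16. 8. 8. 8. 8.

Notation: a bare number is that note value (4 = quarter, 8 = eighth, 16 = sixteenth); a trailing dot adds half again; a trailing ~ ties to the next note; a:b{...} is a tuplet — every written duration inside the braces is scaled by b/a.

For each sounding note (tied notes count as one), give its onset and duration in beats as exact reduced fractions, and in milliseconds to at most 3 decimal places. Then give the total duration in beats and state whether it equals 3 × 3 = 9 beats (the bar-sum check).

1) 0.0ms=0b +225.0ms=3/4b
2) 225.0ms=3/4b +225.0ms=3/4b
3) 450.0ms=3/2b +225.0ms=3/4b
4) 675.0ms=9/4b +225.0ms=3/4b
5) 900.0ms=3b +450.0ms=3/2b
6) 1350.0ms=9/2b +450.0ms=3/2b
7) 1800.0ms=6b +450.0ms=3/2b
8) 2250.0ms=15/2b +450.0ms=3/2b
Σ=9b of 9 (200bpm 3/8) — PASS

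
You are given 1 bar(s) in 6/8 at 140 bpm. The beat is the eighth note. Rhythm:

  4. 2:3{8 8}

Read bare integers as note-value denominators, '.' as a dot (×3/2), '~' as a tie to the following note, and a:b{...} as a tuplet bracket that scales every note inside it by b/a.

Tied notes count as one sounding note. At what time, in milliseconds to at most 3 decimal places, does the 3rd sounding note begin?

1. 0.0ms @ 0 + 1285.714ms (3)
2. 1285.714ms @ 3 + 642.857ms (3/2)
3. 1928.571ms @ 9/2 + 642.857ms (3/2)

note 3 onset = 9/2b = 1928.571ms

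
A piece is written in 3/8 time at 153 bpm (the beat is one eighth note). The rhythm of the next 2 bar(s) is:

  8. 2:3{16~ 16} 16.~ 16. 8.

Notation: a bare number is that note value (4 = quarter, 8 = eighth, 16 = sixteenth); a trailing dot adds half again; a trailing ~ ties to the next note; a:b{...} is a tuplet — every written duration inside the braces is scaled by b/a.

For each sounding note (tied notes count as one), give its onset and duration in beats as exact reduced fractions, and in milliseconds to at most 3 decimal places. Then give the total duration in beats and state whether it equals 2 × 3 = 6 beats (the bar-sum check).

1) 0.0ms=0b +588.235ms=3/2b
2) 588.235ms=3/2b +588.235ms=3/2b
3) 1176.471ms=3b +588.235ms=3/2b
4) 1764.706ms=9/2b +588.235ms=3/2b
Σ=6b of 6 (153bpm 3/8) — PASS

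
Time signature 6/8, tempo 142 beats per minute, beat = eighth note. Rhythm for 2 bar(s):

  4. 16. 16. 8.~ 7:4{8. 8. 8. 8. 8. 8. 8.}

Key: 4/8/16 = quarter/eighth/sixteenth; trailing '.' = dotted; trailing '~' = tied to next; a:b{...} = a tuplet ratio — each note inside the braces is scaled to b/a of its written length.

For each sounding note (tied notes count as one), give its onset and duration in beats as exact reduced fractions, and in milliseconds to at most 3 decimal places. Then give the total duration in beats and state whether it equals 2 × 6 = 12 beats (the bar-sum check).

1) 0.0ms=0b +1267.606ms=3b
2) 1267.606ms=3b +316.901ms=3/4b
3) 1584.507ms=15/4b +316.901ms=3/4b
4) 1901.408ms=9/2b +995.976ms=33/14b
5) 2897.384ms=48/7b +362.173ms=6/7b
6) 3259.557ms=54/7b +362.173ms=6/7b
7) 3621.73ms=60/7b +362.173ms=6/7b
8) 3983.903ms=66/7b +362.173ms=6/7b
9) 4346.076ms=72/7b +362.173ms=6/7b
10) 4708.249ms=78/7b +362.173ms=6/7b
Σ=12b of 12 (142bpm 6/8) — PASS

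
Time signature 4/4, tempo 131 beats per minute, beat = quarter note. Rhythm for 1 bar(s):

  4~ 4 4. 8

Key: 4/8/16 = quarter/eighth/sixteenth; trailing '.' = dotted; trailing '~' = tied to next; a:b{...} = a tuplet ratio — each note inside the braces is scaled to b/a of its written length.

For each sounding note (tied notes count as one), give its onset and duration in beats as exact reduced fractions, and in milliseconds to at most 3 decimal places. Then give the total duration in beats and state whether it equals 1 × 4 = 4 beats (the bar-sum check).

1) 0.0ms=0b +916.031ms=2b
2) 916.031ms=2b +687.023ms=3/2b
3) 1603.053ms=7/2b +229.008ms=1/2b
Σ=4b of 4 (131bpm 4/4) — PASS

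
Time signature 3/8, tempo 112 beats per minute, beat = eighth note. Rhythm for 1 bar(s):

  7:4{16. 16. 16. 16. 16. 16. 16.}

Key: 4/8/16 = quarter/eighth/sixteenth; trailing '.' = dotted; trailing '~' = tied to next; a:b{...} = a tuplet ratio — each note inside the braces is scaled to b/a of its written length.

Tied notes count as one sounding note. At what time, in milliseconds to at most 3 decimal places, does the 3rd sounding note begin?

1. 0.0ms @ 0 + 229.592ms (3/7)
2. 229.592ms @ 3/7 + 229.592ms (3/7)
3. 459.184ms @ 6/7 + 229.592ms (3/7)
4. 688.776ms @ 9/7 + 229.592ms (3/7)
5. 918.367ms @ 12/7 + 229.592ms (3/7)
6. 1147.959ms @ 15/7 + 229.592ms (3/7)
7. 1377.551ms @ 18/7 + 229.592ms (3/7)

note 3 onset = 6/7b = 459.184ms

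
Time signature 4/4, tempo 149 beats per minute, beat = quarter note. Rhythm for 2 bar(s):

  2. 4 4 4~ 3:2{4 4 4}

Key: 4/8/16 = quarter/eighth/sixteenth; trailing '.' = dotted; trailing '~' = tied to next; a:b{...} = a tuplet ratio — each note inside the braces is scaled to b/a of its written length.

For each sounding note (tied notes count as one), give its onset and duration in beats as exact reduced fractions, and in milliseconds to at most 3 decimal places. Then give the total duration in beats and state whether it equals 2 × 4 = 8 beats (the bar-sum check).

1) 0.0ms=0b +1208.054ms=3b
2) 1208.054ms=3b +402.685ms=1b
3) 1610.738ms=4b +402.685ms=1b
4) 2013.423ms=5b +671.141ms=5/3b
5) 2684.564ms=20/3b +268.456ms=2/3b
6) 2953.02ms=22/3b +268.456ms=2/3b
Σ=8b of 8 (149bpm 4/4) — PASS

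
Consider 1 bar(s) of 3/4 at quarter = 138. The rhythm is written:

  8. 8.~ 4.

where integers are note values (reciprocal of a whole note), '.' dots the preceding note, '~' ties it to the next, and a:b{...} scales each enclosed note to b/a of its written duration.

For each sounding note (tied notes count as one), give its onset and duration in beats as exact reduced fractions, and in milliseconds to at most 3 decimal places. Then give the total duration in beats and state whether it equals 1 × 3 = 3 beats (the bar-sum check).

1) 0.0ms=0b +326.087ms=3/4b
2) 326.087ms=3/4b +978.261ms=9/4b
Σ=3b of 3 (138bpm 3/4) — PASS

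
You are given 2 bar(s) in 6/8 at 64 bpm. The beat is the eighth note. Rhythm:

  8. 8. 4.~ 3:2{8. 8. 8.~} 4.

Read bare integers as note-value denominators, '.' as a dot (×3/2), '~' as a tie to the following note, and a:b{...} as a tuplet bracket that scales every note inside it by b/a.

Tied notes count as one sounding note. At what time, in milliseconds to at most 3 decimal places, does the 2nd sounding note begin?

1. 0.0ms @ 0 + 1406.25ms (3/2)
2. 1406.25ms @ 3/2 + 1406.25ms (3/2)
3. 2812.5ms @ 3 + 3750.0ms (4)
4. 6562.5ms @ 7 + 937.5ms (1)
5. 7500.0ms @ 8 + 3750.0ms (4)

note 2 onset = 3/2b = 1406.25ms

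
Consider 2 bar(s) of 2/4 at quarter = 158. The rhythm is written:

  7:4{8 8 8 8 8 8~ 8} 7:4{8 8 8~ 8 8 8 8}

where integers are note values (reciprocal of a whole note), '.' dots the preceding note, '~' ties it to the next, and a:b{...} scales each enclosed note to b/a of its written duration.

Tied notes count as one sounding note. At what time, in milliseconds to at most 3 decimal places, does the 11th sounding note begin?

note 11 onset = 24/7b = 1301.989ms

1. 0.0ms @ 0 + 108.499ms (2/7)
2. 108.499ms @ 2/7 + 108.499ms (2/7)
3. 216.998ms @ 4/7 + 108.499ms (2/7)
4. 325.497ms @ 6/7 + 108.499ms (2/7)
5. 433.996ms @ 8/7 + 108.499ms (2/7)
6. 542.495ms @ 10/7 + 216.998ms (4/7)
7. 759.494ms @ 2 + 108.499ms (2/7)
8. 867.993ms @ 16/7 + 108.499ms (2/7)
9. 976.492ms @ 18/7 + 216.998ms (4/7)
10. 1193.49ms @ 22/7 + 108.499ms (2/7)
11. 1301.989ms @ 24/7 + 108.499ms (2/7)
12. 1410.488ms @ 26/7 + 108.499ms (2/7)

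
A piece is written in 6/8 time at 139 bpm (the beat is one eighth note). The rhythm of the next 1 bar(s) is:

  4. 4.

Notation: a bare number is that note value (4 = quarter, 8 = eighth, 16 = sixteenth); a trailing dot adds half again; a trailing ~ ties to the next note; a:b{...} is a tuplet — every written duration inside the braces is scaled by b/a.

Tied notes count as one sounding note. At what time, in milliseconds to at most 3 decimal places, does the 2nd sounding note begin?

note 2 onset = 3b = 1294.964ms

1. 0.0ms @ 0 + 1294.964ms (3)
2. 1294.964ms @ 3 + 1294.964ms (3)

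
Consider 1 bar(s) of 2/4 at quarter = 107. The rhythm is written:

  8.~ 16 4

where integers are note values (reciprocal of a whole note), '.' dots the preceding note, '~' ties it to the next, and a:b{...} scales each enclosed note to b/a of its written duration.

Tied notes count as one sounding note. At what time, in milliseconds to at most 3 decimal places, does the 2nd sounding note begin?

1. 0.0ms @ 0 + 560.748ms (1)
2. 560.748ms @ 1 + 560.748ms (1)

note 2 onset = 1b = 560.748ms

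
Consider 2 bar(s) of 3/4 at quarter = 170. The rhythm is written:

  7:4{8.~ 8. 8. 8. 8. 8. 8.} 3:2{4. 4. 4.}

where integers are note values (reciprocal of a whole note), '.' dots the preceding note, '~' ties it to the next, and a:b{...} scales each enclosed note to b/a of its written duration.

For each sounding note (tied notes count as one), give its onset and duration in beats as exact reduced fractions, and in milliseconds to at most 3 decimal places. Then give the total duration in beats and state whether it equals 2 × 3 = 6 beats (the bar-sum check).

1) 0.0ms=0b +302.521ms=6/7b
2) 302.521ms=6/7b +151.261ms=3/7b
3) 453.782ms=9/7b +151.261ms=3/7b
4) 605.042ms=12/7b +151.261ms=3/7b
5) 756.303ms=15/7b +151.261ms=3/7b
6) 907.563ms=18/7b +151.261ms=3/7b
7) 1058.824ms=3b +352.941ms=1b
8) 1411.765ms=4b +352.941ms=1b
9) 1764.706ms=5b +352.941ms=1b
Σ=6b of 6 (170bpm 3/4) — PASS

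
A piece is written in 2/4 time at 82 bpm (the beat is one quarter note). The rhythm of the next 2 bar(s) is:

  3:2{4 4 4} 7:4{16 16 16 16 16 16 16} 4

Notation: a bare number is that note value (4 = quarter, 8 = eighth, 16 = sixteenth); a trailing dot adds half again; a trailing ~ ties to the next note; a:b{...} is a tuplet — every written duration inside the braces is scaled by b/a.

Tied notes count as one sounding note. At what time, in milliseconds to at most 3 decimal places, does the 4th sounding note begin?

1. 0.0ms @ 0 + 487.805ms (2/3)
2. 487.805ms @ 2/3 + 487.805ms (2/3)
3. 975.61ms @ 4/3 + 487.805ms (2/3)
4. 1463.415ms @ 2 + 104.53ms (1/7)
5. 1567.944ms @ 15/7 + 104.53ms (1/7)
6. 1672.474ms @ 16/7 + 104.53ms (1/7)
7. 1777.003ms @ 17/7 + 104.53ms (1/7)
8. 1881.533ms @ 18/7 + 104.53ms (1/7)
9. 1986.063ms @ 19/7 + 104.53ms (1/7)
10. 2090.592ms @ 20/7 + 104.53ms (1/7)
11. 2195.122ms @ 3 + 731.707ms (1)

note 4 onset = 2b = 1463.415ms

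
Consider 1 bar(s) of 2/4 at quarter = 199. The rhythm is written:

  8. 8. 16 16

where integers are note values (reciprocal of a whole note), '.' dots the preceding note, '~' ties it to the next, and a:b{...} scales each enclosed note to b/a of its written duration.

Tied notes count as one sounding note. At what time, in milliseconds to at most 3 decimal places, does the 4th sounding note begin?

1. 0.0ms @ 0 + 226.131ms (3/4)
2. 226.131ms @ 3/4 + 226.131ms (3/4)
3. 452.261ms @ 3/2 + 75.377ms (1/4)
4. 527.638ms @ 7/4 + 75.377ms (1/4)

note 4 onset = 7/4b = 527.638ms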